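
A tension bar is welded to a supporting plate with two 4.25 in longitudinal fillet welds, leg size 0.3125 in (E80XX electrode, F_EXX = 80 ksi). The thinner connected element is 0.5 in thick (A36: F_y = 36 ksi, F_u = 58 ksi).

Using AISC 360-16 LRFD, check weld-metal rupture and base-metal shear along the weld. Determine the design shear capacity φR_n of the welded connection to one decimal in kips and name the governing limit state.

67.6 kips (weld metal governs)

Weld metal: throat = 0.707×0.3125 = 0.22094 in, L = 2×4.25 = 8.5 in. φR_n = 0.75 × 0.6 × 80 × 0.22094 × 8.5 = 67.6 kips.
Base metal shear (0.5 in plate): yield φR_n = 1.0×0.6×36×0.5×8.5 = 91.8 kips; rupture φR_n = 0.75×0.6×58×0.5×8.5 = 110.9 kips; take 91.8 kips (yield).
Governing: min(67.6, 91.8) = 67.6 kips → weld metal.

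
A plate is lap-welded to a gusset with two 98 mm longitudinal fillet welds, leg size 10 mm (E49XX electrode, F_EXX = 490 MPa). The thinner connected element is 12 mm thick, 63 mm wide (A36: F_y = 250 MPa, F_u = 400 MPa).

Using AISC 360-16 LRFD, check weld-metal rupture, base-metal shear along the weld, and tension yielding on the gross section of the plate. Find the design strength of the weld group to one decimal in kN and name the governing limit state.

170.1 kN (gross-section yield governs)

Weld metal: throat = 0.707×10 = 7.07 mm, L = 2×98 = 196 mm. φR_n = 0.75 × 0.6 × 490 × 7.07 × 196 = 305.6 kN.
Base metal shear (12 mm plate): yield φR_n = 1.0×0.6×250×12×196 = 352.8 kN; rupture φR_n = 0.75×0.6×400×12×196 = 423.4 kN; take 352.8 kN (yield).
Tension yield (gross): A_g = 63×12 = 756 mm². φR_n = 0.90 × 250 × 756 = 170.1 kN.
Governing: min(305.6, 352.8, 170.1) = 170.1 kN → gross-section yield.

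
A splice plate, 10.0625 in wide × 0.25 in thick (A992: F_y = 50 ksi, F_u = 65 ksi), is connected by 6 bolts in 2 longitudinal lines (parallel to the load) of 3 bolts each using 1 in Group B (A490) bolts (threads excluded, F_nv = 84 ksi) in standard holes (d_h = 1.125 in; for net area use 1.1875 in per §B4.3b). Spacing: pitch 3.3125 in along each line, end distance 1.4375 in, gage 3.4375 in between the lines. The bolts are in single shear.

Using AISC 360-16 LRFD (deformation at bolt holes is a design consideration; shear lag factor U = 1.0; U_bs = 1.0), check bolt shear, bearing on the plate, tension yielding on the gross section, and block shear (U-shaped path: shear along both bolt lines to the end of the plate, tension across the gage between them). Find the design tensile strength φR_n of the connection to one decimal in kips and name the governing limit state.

Bolt shear: A_b = π(1)²/4 = 0.7854 in². φR_n = 0.75 × 84 × 0.7854 × 6 × 1 = 296.9 kips.
Bearing (0.25 in plate, F_u = 65 ksi): end bolts L_c = 1.4375 − 1.125/2 = 0.875, R_n = min(1.2×0.875×0.25×65, 2.4×1×0.25×65) = 17.063 kips/bolt; interior L_c = 3.3125 − 1.125 = 2.1875, R_n = 39 kips/bolt. φR_n = 0.75 × (2×17.063 + 4×39) = 142.6 kips.
Tension yield (gross): A_g = 10.0625×0.25 = 2.5156 in². φR_n = 0.90 × 50 × 2.5156 = 113.2 kips.
Block shear: shear path 2×[1.4375+2×3.3125] = 2×8.0625 in, A_gv = 4.0313, A_nv = 2×(8.0625 − 2.5×1.1875)×0.25 = 2.5469 in²; tension across gage: (3.4375 − 1×1.1875)×0.25 = 0.5625 in². R_n = min(0.6×65×2.5469, 0.6×50×4.0313) + 1.0×65×0.5625 = min(99.329, 120.94) + 36.563 = 135.89 kips. φR_n = 0.75 × 135.89 = 101.9 kips.
Governing: min(296.9, 142.6, 113.2, 101.9) = 101.9 kips → block shear.

101.9 kips (block shear governs)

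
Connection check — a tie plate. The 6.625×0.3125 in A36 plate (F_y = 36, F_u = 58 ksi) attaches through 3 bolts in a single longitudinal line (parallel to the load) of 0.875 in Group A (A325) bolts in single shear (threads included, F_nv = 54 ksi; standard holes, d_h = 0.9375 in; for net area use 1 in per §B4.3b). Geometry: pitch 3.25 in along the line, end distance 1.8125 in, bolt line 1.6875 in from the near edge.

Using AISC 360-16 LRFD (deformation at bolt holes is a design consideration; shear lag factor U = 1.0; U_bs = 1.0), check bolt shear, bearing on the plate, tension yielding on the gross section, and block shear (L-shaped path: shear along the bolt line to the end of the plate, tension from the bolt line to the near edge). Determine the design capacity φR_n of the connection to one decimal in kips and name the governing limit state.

58.2 kips (block shear governs)

Bolt shear: A_b = π(0.875)²/4 = 0.60132 in². φR_n = 0.75 × 54 × 0.60132 × 3 × 1 = 73.1 kips.
Bearing (0.3125 in plate, F_u = 58 ksi): end bolts L_c = 1.8125 − 0.9375/2 = 1.34375, R_n = min(1.2×1.34375×0.3125×58, 2.4×0.875×0.3125×58) = 29.227 kips/bolt; interior L_c = 3.25 − 0.9375 = 2.3125, R_n = 38.063 kips/bolt. φR_n = 0.75 × (1×29.227 + 2×38.063) = 79.0 kips.
Tension yield (gross): A_g = 6.625×0.3125 = 2.0703 in². φR_n = 0.90 × 36 × 2.0703 = 67.1 kips.
Block shear: shear path 1×[1.8125+2×3.25] = 1×8.3125 in, A_gv = 2.5977, A_nv = 1×(8.3125 − 2.5×1)×0.3125 = 1.8164 in²; tension to near edge: (1.6875 − 0.5×1)×0.3125 = 0.37109 in². R_n = min(0.6×58×1.8164, 0.6×36×2.5977) + 1.0×58×0.37109 = min(63.211, 56.11) + 21.523 = 77.633 kips. φR_n = 0.75 × 77.633 = 58.2 kips.
Governing: min(73.1, 79.0, 67.1, 58.2) = 58.2 kips → block shear.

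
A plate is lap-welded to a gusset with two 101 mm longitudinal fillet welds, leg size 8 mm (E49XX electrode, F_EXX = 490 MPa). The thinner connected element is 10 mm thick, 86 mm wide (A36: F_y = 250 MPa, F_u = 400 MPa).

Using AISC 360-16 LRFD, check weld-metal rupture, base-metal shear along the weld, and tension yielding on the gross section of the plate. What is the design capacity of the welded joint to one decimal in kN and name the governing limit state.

193.5 kN (gross-section yield governs)

Weld metal: throat = 0.707×8 = 5.656 mm, L = 2×101 = 202 mm. φR_n = 0.75 × 0.6 × 490 × 5.656 × 202 = 251.9 kN.
Base metal shear (10 mm plate): yield φR_n = 1.0×0.6×250×10×202 = 303.0 kN; rupture φR_n = 0.75×0.6×400×10×202 = 363.6 kN; take 303.0 kN (yield).
Tension yield (gross): A_g = 86×10 = 860 mm². φR_n = 0.90 × 250 × 860 = 193.5 kN.
Governing: min(251.9, 303.0, 193.5) = 193.5 kN → gross-section yield.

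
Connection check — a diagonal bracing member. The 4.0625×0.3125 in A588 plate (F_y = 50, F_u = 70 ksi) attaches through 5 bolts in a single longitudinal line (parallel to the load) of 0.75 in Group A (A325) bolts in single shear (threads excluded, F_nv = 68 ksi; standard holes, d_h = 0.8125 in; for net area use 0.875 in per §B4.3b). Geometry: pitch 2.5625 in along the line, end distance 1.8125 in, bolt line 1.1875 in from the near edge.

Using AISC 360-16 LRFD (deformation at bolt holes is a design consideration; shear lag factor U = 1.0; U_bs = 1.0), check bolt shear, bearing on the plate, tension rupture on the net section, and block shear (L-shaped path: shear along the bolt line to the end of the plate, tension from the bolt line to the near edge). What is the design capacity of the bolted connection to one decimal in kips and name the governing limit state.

Bolt shear: A_b = π(0.75)²/4 = 0.44179 in². φR_n = 0.75 × 68 × 0.44179 × 5 × 1 = 112.7 kips.
Bearing (0.3125 in plate, F_u = 70 ksi): end bolts L_c = 1.8125 − 0.8125/2 = 1.40625, R_n = min(1.2×1.40625×0.3125×70, 2.4×0.75×0.3125×70) = 36.914 kips/bolt; interior L_c = 2.5625 − 0.8125 = 1.75, R_n = 39.375 kips/bolt. φR_n = 0.75 × (1×36.914 + 4×39.375) = 145.8 kips.
Tension rupture (net): A_n = (4.0625 − 1×0.875)×0.3125 = 0.99609 in² (U = 1.0, A_e = A_n). φR_n = 0.75 × 70 × 0.99609 = 52.3 kips.
Block shear: shear path 1×[1.8125+4×2.5625] = 1×12.0625 in, A_gv = 3.7695, A_nv = 1×(12.0625 − 4.5×0.875)×0.3125 = 2.5391 in²; tension to near edge: (1.1875 − 0.5×0.875)×0.3125 = 0.23438 in². R_n = min(0.6×70×2.5391, 0.6×50×3.7695) + 1.0×70×0.23438 = min(106.64, 113.09) + 16.407 = 123.05 kips. φR_n = 0.75 × 123.05 = 92.3 kips.
Governing: min(112.7, 145.8, 52.3, 92.3) = 52.3 kips → net-section rupture.

52.3 kips (net-section rupture governs)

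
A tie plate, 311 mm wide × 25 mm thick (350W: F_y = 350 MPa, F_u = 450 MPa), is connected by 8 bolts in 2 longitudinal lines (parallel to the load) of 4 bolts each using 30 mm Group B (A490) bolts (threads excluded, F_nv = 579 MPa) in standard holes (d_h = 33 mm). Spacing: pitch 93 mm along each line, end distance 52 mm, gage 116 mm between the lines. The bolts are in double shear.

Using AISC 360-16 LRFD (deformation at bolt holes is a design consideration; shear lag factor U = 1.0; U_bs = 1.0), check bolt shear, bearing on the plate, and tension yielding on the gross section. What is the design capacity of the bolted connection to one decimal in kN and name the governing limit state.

2449.1 kN (gross-section yield governs)

Bolt shear: A_b = π(30)²/4 = 706.86 mm². φR_n = 0.75 × 579 × 706.86 × 8 × 2 = 4911.3 kN.
Bearing (25 mm plate, F_u = 450 MPa): end bolts L_c = 52 − 33/2 = 35.5, R_n = min(1.2×35.5×25×450, 2.4×30×25×450) = 479.25 kN/bolt; interior L_c = 93 − 33 = 60, R_n = 810 kN/bolt. φR_n = 0.75 × (2×479.25 + 6×810) = 4363.9 kN.
Tension yield (gross): A_g = 311×25 = 7775 mm². φR_n = 0.90 × 350 × 7775 = 2449.1 kN.
Governing: min(4911.3, 4363.9, 2449.1) = 2449.1 kN → gross-section yield.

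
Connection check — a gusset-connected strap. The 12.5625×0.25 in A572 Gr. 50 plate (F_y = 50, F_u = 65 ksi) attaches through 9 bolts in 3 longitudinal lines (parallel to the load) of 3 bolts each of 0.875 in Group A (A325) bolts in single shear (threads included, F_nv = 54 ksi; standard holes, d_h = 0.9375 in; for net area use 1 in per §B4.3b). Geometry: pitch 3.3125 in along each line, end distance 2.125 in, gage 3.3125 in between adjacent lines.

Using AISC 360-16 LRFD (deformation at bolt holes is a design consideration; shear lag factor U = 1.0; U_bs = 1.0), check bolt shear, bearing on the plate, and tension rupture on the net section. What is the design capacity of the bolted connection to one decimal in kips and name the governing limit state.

Bolt shear: A_b = π(0.875)²/4 = 0.60132 in². φR_n = 0.75 × 54 × 0.60132 × 9 × 1 = 219.2 kips.
Bearing (0.25 in plate, F_u = 65 ksi): end bolts L_c = 2.125 − 0.9375/2 = 1.65625, R_n = min(1.2×1.65625×0.25×65, 2.4×0.875×0.25×65) = 32.297 kips/bolt; interior L_c = 3.3125 − 0.9375 = 2.375, R_n = 34.125 kips/bolt. φR_n = 0.75 × (3×32.297 + 6×34.125) = 226.2 kips.
Tension rupture (net): A_n = (12.5625 − 3×1)×0.25 = 2.3906 in² (U = 1.0, A_e = A_n). φR_n = 0.75 × 65 × 2.3906 = 116.5 kips.
Governing: min(219.2, 226.2, 116.5) = 116.5 kips → net-section rupture.

116.5 kips (net-section rupture governs)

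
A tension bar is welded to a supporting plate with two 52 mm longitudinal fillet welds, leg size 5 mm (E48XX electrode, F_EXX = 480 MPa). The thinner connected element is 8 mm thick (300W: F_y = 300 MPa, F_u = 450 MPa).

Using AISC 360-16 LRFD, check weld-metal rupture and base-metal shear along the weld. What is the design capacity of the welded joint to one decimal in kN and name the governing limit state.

79.4 kN (weld metal governs)

Weld metal: throat = 0.707×5 = 3.535 mm, L = 2×52 = 104 mm. φR_n = 0.75 × 0.6 × 480 × 3.535 × 104 = 79.4 kN.
Base metal shear (8 mm plate): yield φR_n = 1.0×0.6×300×8×104 = 149.8 kN; rupture φR_n = 0.75×0.6×450×8×104 = 168.5 kN; take 149.8 kN (yield).
Governing: min(79.4, 149.8) = 79.4 kN → weld metal.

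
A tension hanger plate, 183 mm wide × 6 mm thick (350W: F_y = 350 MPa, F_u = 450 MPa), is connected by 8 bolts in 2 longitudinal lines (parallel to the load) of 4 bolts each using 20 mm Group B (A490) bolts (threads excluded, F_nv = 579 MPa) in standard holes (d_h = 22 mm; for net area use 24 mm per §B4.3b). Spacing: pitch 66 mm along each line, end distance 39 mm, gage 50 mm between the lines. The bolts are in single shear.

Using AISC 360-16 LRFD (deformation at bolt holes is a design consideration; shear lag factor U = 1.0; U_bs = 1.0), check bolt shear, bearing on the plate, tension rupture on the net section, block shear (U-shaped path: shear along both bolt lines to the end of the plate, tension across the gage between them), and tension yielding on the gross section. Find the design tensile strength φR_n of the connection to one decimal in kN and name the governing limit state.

273.4 kN (net-section rupture governs)

Bolt shear: A_b = π(20)²/4 = 314.16 mm². φR_n = 0.75 × 579 × 314.16 × 8 × 1 = 1091.4 kN.
Bearing (6 mm plate, F_u = 450 MPa): end bolts L_c = 39 − 22/2 = 28, R_n = min(1.2×28×6×450, 2.4×20×6×450) = 90.72 kN/bolt; interior L_c = 66 − 22 = 44, R_n = 129.6 kN/bolt. φR_n = 0.75 × (2×90.72 + 6×129.6) = 719.3 kN.
Tension rupture (net): A_n = (183 − 2×24)×6 = 810 mm² (U = 1.0, A_e = A_n). φR_n = 0.75 × 450 × 810 = 273.4 kN.
Block shear: shear path 2×[39+3×66] = 2×237 mm, A_gv = 2844, A_nv = 2×(237 − 3.5×24)×6 = 1836 mm²; tension across gage: (50 − 1×24)×6 = 156 mm². R_n = min(0.6×450×1836, 0.6×350×2844) + 1.0×450×156 = min(495.72, 597.24) + 70.2 = 565.92 kN. φR_n = 0.75 × 565.92 = 424.4 kN.
Tension yield (gross): A_g = 183×6 = 1098 mm². φR_n = 0.90 × 350 × 1098 = 345.9 kN.
Governing: min(1091.4, 719.3, 273.4, 424.4, 345.9) = 273.4 kN → net-section rupture.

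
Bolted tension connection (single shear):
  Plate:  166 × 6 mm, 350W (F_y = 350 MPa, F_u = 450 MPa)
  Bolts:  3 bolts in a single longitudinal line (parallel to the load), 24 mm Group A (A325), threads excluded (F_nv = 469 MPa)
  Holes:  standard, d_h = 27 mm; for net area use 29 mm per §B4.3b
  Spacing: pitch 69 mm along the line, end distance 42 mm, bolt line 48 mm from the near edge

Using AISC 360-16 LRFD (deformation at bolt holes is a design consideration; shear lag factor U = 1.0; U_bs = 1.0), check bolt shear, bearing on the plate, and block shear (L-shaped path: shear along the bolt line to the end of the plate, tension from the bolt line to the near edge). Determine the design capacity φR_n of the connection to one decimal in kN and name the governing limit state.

Bolt shear: A_b = π(24)²/4 = 452.39 mm². φR_n = 0.75 × 469 × 452.39 × 3 × 1 = 477.4 kN.
Bearing (6 mm plate, F_u = 450 MPa): end bolts L_c = 42 − 27/2 = 28.5, R_n = min(1.2×28.5×6×450, 2.4×24×6×450) = 92.34 kN/bolt; interior L_c = 69 − 27 = 42, R_n = 136.08 kN/bolt. φR_n = 0.75 × (1×92.34 + 2×136.08) = 273.4 kN.
Block shear: shear path 1×[42+2×69] = 1×180 mm, A_gv = 1080, A_nv = 1×(180 − 2.5×29)×6 = 645 mm²; tension to near edge: (48 − 0.5×29)×6 = 201 mm². R_n = min(0.6×450×645, 0.6×350×1080) + 1.0×450×201 = min(174.15, 226.8) + 90.45 = 264.6 kN. φR_n = 0.75 × 264.6 = 198.5 kN.
Governing: min(477.4, 273.4, 198.5) = 198.5 kN → block shear.

198.5 kN (block shear governs)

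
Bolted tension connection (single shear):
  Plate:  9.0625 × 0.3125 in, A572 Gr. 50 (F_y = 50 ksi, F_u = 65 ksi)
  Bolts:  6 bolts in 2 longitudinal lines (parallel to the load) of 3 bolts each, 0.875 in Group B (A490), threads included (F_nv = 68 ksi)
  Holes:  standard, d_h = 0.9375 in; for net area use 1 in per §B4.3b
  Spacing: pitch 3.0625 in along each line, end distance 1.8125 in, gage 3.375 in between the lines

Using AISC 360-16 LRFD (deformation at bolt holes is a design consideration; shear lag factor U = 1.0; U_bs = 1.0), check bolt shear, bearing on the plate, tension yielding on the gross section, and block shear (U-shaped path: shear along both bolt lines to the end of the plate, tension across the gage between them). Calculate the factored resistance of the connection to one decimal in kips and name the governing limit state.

127.4 kips (gross-section yield governs)

Bolt shear: A_b = π(0.875)²/4 = 0.60132 in². φR_n = 0.75 × 68 × 0.60132 × 6 × 1 = 184.0 kips.
Bearing (0.3125 in plate, F_u = 65 ksi): end bolts L_c = 1.8125 − 0.9375/2 = 1.34375, R_n = min(1.2×1.34375×0.3125×65, 2.4×0.875×0.3125×65) = 32.754 kips/bolt; interior L_c = 3.0625 − 0.9375 = 2.125, R_n = 42.656 kips/bolt. φR_n = 0.75 × (2×32.754 + 4×42.656) = 177.1 kips.
Tension yield (gross): A_g = 9.0625×0.3125 = 2.832 in². φR_n = 0.90 × 50 × 2.832 = 127.4 kips.
Block shear: shear path 2×[1.8125+2×3.0625] = 2×7.9375 in, A_gv = 4.9609, A_nv = 2×(7.9375 − 2.5×1)×0.3125 = 3.3984 in²; tension across gage: (3.375 − 1×1)×0.3125 = 0.74219 in². R_n = min(0.6×65×3.3984, 0.6×50×4.9609) + 1.0×65×0.74219 = min(132.54, 148.83) + 48.242 = 180.78 kips. φR_n = 0.75 × 180.78 = 135.6 kips.
Governing: min(184.0, 177.1, 127.4, 135.6) = 127.4 kips → gross-section yield.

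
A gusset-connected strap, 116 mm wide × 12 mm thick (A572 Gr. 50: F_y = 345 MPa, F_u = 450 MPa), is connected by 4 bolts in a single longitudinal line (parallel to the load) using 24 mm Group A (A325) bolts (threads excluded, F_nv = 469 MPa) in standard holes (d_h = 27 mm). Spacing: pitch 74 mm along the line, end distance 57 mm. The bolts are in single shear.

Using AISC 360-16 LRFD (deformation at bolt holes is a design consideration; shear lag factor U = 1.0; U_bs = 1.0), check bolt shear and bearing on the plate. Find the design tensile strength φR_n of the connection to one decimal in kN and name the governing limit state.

Bolt shear: A_b = π(24)²/4 = 452.39 mm². φR_n = 0.75 × 469 × 452.39 × 4 × 1 = 636.5 kN.
Bearing (12 mm plate, F_u = 450 MPa): end bolts L_c = 57 − 27/2 = 43.5, R_n = min(1.2×43.5×12×450, 2.4×24×12×450) = 281.88 kN/bolt; interior L_c = 74 − 27 = 47, R_n = 304.56 kN/bolt. φR_n = 0.75 × (1×281.88 + 3×304.56) = 896.7 kN.
Governing: min(636.5, 896.7) = 636.5 kN → bolt shear.

636.5 kN (bolt shear governs)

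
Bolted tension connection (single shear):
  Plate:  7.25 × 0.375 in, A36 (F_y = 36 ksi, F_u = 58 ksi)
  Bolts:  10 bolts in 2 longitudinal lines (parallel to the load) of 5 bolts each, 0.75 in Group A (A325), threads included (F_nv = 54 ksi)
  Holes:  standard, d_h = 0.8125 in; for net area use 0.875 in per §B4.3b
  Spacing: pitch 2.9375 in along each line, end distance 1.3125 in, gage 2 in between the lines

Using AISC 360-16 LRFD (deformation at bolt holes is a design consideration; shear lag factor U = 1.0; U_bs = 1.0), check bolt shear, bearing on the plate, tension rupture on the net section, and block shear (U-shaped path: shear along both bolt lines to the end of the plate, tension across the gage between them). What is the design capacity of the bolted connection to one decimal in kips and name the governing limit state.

89.7 kips (net-section rupture governs)

Bolt shear: A_b = π(0.75)²/4 = 0.44179 in². φR_n = 0.75 × 54 × 0.44179 × 10 × 1 = 178.9 kips.
Bearing (0.375 in plate, F_u = 58 ksi): end bolts L_c = 1.3125 − 0.8125/2 = 0.90625, R_n = min(1.2×0.90625×0.375×58, 2.4×0.75×0.375×58) = 23.653 kips/bolt; interior L_c = 2.9375 − 0.8125 = 2.125, R_n = 39.15 kips/bolt. φR_n = 0.75 × (2×23.653 + 8×39.15) = 270.4 kips.
Tension rupture (net): A_n = (7.25 − 2×0.875)×0.375 = 2.0625 in² (U = 1.0, A_e = A_n). φR_n = 0.75 × 58 × 2.0625 = 89.7 kips.
Block shear: shear path 2×[1.3125+4×2.9375] = 2×13.0625 in, A_gv = 9.7969, A_nv = 2×(13.0625 − 4.5×0.875)×0.375 = 6.8438 in²; tension across gage: (2 − 1×0.875)×0.375 = 0.42188 in². R_n = min(0.6×58×6.8438, 0.6×36×9.7969) + 1.0×58×0.42188 = min(238.16, 211.61) + 24.469 = 236.08 kips. φR_n = 0.75 × 236.08 = 177.1 kips.
Governing: min(178.9, 270.4, 89.7, 177.1) = 89.7 kips → net-section rupture.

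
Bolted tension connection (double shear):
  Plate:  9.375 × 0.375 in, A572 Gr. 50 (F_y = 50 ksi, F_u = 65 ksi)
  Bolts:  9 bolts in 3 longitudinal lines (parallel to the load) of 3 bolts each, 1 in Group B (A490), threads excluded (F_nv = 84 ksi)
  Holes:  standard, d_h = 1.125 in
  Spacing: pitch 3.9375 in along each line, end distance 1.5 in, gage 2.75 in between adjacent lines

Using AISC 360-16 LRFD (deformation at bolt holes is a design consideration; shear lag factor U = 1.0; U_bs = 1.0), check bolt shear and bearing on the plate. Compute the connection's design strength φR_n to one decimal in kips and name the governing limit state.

324.9 kips (bearing governs)

Bolt shear: A_b = π(1)²/4 = 0.7854 in². φR_n = 0.75 × 84 × 0.7854 × 9 × 2 = 890.6 kips.
Bearing (0.375 in plate, F_u = 65 ksi): end bolts L_c = 1.5 − 1.125/2 = 0.9375, R_n = min(1.2×0.9375×0.375×65, 2.4×1×0.375×65) = 27.422 kips/bolt; interior L_c = 3.9375 − 1.125 = 2.8125, R_n = 58.5 kips/bolt. φR_n = 0.75 × (3×27.422 + 6×58.5) = 324.9 kips.
Governing: min(890.6, 324.9) = 324.9 kips → bearing.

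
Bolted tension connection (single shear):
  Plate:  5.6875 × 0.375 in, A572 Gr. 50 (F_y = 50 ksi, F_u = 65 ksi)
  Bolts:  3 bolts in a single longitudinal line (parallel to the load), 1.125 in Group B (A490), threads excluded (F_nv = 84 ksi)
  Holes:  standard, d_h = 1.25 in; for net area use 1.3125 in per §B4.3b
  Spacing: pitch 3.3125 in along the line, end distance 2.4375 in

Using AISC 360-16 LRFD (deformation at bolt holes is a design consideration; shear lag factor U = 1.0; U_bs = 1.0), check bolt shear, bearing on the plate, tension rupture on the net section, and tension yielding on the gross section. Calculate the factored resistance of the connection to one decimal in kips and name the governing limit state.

80.0 kips (net-section rupture governs)

Bolt shear: A_b = π(1.125)²/4 = 0.99402 in². φR_n = 0.75 × 84 × 0.99402 × 3 × 1 = 187.9 kips.
Bearing (0.375 in plate, F_u = 65 ksi): end bolts L_c = 2.4375 − 1.25/2 = 1.8125, R_n = min(1.2×1.8125×0.375×65, 2.4×1.125×0.375×65) = 53.016 kips/bolt; interior L_c = 3.3125 − 1.25 = 2.0625, R_n = 60.328 kips/bolt. φR_n = 0.75 × (1×53.016 + 2×60.328) = 130.3 kips.
Tension rupture (net): A_n = (5.6875 − 1×1.3125)×0.375 = 1.6406 in² (U = 1.0, A_e = A_n). φR_n = 0.75 × 65 × 1.6406 = 80.0 kips.
Tension yield (gross): A_g = 5.6875×0.375 = 2.1328 in². φR_n = 0.90 × 50 × 2.1328 = 96.0 kips.
Governing: min(187.9, 130.3, 80.0, 96.0) = 80.0 kips → net-section rupture.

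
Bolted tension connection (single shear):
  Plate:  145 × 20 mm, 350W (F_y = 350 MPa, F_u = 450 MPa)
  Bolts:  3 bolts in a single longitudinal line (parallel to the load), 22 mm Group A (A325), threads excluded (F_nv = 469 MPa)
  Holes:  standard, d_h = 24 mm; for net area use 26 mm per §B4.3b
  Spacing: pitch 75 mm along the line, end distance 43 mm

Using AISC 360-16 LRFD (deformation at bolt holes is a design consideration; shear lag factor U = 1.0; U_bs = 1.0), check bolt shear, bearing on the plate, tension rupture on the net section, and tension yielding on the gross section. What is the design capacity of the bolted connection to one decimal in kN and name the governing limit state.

Bolt shear: A_b = π(22)²/4 = 380.13 mm². φR_n = 0.75 × 469 × 380.13 × 3 × 1 = 401.1 kN.
Bearing (20 mm plate, F_u = 450 MPa): end bolts L_c = 43 − 24/2 = 31, R_n = min(1.2×31×20×450, 2.4×22×20×450) = 334.8 kN/bolt; interior L_c = 75 − 24 = 51, R_n = 475.2 kN/bolt. φR_n = 0.75 × (1×334.8 + 2×475.2) = 963.9 kN.
Tension rupture (net): A_n = (145 − 1×26)×20 = 2380 mm² (U = 1.0, A_e = A_n). φR_n = 0.75 × 450 × 2380 = 803.3 kN.
Tension yield (gross): A_g = 145×20 = 2900 mm². φR_n = 0.90 × 350 × 2900 = 913.5 kN.
Governing: min(401.1, 963.9, 803.3, 913.5) = 401.1 kN → bolt shear.

401.1 kN (bolt shear governs)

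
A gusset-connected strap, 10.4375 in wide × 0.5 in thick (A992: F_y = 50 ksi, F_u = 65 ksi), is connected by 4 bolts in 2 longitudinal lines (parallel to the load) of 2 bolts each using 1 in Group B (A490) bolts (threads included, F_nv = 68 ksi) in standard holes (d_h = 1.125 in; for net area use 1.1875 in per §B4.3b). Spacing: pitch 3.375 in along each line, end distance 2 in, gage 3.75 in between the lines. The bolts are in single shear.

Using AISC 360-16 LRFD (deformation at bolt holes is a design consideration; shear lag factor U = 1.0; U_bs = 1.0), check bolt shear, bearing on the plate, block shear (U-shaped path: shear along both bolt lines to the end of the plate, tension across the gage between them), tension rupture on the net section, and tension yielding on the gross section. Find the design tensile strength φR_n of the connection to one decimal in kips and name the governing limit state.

160.2 kips (bolt shear governs)

Bolt shear: A_b = π(1)²/4 = 0.7854 in². φR_n = 0.75 × 68 × 0.7854 × 4 × 1 = 160.2 kips.
Bearing (0.5 in plate, F_u = 65 ksi): end bolts L_c = 2 − 1.125/2 = 1.4375, R_n = min(1.2×1.4375×0.5×65, 2.4×1×0.5×65) = 56.063 kips/bolt; interior L_c = 3.375 − 1.125 = 2.25, R_n = 78 kips/bolt. φR_n = 0.75 × (2×56.063 + 2×78) = 201.1 kips.
Block shear: shear path 2×[2+1×3.375] = 2×5.375 in, A_gv = 5.375, A_nv = 2×(5.375 − 1.5×1.1875)×0.5 = 3.5938 in²; tension across gage: (3.75 − 1×1.1875)×0.5 = 1.2813 in². R_n = min(0.6×65×3.5938, 0.6×50×5.375) + 1.0×65×1.2813 = min(140.16, 161.25) + 83.285 = 223.45 kips. φR_n = 0.75 × 223.45 = 167.6 kips.
Tension rupture (net): A_n = (10.4375 − 2×1.1875)×0.5 = 4.0313 in² (U = 1.0, A_e = A_n). φR_n = 0.75 × 65 × 4.0313 = 196.5 kips.
Tension yield (gross): A_g = 10.4375×0.5 = 5.2188 in². φR_n = 0.90 × 50 × 5.2188 = 234.8 kips.
Governing: min(160.2, 201.1, 167.6, 196.5, 234.8) = 160.2 kips → bolt shear.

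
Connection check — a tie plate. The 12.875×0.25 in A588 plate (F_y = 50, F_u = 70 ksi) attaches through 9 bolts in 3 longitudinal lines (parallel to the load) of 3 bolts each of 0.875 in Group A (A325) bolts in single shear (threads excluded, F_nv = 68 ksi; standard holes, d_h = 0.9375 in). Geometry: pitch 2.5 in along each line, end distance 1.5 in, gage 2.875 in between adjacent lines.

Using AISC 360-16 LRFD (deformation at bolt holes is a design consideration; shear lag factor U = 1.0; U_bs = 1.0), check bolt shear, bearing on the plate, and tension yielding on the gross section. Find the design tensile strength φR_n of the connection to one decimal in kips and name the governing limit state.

144.8 kips (gross-section yield governs)

Bolt shear: A_b = π(0.875)²/4 = 0.60132 in². φR_n = 0.75 × 68 × 0.60132 × 9 × 1 = 276.0 kips.
Bearing (0.25 in plate, F_u = 70 ksi): end bolts L_c = 1.5 − 0.9375/2 = 1.03125, R_n = min(1.2×1.03125×0.25×70, 2.4×0.875×0.25×70) = 21.656 kips/bolt; interior L_c = 2.5 − 0.9375 = 1.5625, R_n = 32.813 kips/bolt. φR_n = 0.75 × (3×21.656 + 6×32.813) = 196.4 kips.
Tension yield (gross): A_g = 12.875×0.25 = 3.2188 in². φR_n = 0.90 × 50 × 3.2188 = 144.8 kips.
Governing: min(276.0, 196.4, 144.8) = 144.8 kips → gross-section yield.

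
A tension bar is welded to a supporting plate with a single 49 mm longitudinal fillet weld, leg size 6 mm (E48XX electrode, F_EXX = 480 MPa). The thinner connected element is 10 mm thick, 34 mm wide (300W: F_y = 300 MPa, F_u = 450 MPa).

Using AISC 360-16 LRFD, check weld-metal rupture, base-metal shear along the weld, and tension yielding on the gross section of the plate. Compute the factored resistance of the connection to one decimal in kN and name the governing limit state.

44.9 kN (weld metal governs)

Weld metal: throat = 0.707×6 = 4.242 mm, L = 49 mm. φR_n = 0.75 × 0.6 × 480 × 4.242 × 49 = 44.9 kN.
Base metal shear (10 mm plate): yield φR_n = 1.0×0.6×300×10×49 = 88.2 kN; rupture φR_n = 0.75×0.6×450×10×49 = 99.2 kN; take 88.2 kN (yield).
Tension yield (gross): A_g = 34×10 = 340 mm². φR_n = 0.90 × 300 × 340 = 91.8 kN.
Governing: min(44.9, 88.2, 91.8) = 44.9 kN → weld metal.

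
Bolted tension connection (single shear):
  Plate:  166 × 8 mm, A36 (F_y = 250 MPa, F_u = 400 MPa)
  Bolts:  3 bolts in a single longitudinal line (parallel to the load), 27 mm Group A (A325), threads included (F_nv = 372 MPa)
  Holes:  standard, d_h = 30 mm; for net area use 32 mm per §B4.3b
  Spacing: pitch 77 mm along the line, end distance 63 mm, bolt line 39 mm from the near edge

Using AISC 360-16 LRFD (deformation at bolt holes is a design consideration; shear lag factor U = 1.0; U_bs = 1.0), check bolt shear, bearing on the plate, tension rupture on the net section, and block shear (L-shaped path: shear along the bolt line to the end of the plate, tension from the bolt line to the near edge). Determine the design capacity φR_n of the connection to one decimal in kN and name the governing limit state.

Bolt shear: A_b = π(27)²/4 = 572.56 mm². φR_n = 0.75 × 372 × 572.56 × 3 × 1 = 479.2 kN.
Bearing (8 mm plate, F_u = 400 MPa): end bolts L_c = 63 − 30/2 = 48, R_n = min(1.2×48×8×400, 2.4×27×8×400) = 184.32 kN/bolt; interior L_c = 77 − 30 = 47, R_n = 180.48 kN/bolt. φR_n = 0.75 × (1×184.32 + 2×180.48) = 409.0 kN.
Tension rupture (net): A_n = (166 − 1×32)×8 = 1072 mm² (U = 1.0, A_e = A_n). φR_n = 0.75 × 400 × 1072 = 321.6 kN.
Block shear: shear path 1×[63+2×77] = 1×217 mm, A_gv = 1736, A_nv = 1×(217 − 2.5×32)×8 = 1096 mm²; tension to near edge: (39 − 0.5×32)×8 = 184 mm². R_n = min(0.6×400×1096, 0.6×250×1736) + 1.0×400×184 = min(263.04, 260.4) + 73.6 = 334 kN. φR_n = 0.75 × 334 = 250.5 kN.
Governing: min(479.2, 409.0, 321.6, 250.5) = 250.5 kN → block shear.

250.5 kN (block shear governs)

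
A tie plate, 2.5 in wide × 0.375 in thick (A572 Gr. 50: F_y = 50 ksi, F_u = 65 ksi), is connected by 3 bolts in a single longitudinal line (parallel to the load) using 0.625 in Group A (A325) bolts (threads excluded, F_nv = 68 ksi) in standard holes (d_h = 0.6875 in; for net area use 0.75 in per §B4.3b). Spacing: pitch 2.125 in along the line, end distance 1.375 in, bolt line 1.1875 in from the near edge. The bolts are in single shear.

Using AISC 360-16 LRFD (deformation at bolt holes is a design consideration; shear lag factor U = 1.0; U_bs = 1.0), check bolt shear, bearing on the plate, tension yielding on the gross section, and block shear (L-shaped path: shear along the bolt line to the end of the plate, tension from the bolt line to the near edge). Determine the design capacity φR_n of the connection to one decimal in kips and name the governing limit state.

Bolt shear: A_b = π(0.625)²/4 = 0.3068 in². φR_n = 0.75 × 68 × 0.3068 × 3 × 1 = 46.9 kips.
Bearing (0.375 in plate, F_u = 65 ksi): end bolts L_c = 1.375 − 0.6875/2 = 1.03125, R_n = min(1.2×1.03125×0.375×65, 2.4×0.625×0.375×65) = 30.164 kips/bolt; interior L_c = 2.125 − 0.6875 = 1.4375, R_n = 36.563 kips/bolt. φR_n = 0.75 × (1×30.164 + 2×36.563) = 77.5 kips.
Tension yield (gross): A_g = 2.5×0.375 = 0.9375 in². φR_n = 0.90 × 50 × 0.9375 = 42.2 kips.
Block shear: shear path 1×[1.375+2×2.125] = 1×5.625 in, A_gv = 2.1094, A_nv = 1×(5.625 − 2.5×0.75)×0.375 = 1.4063 in²; tension to near edge: (1.1875 − 0.5×0.75)×0.375 = 0.30469 in². R_n = min(0.6×65×1.4063, 0.6×50×2.1094) + 1.0×65×0.30469 = min(54.846, 63.282) + 19.805 = 74.651 kips. φR_n = 0.75 × 74.651 = 56.0 kips.
Governing: min(46.9, 77.5, 42.2, 56.0) = 42.2 kips → gross-section yield.

42.2 kips (gross-section yield governs)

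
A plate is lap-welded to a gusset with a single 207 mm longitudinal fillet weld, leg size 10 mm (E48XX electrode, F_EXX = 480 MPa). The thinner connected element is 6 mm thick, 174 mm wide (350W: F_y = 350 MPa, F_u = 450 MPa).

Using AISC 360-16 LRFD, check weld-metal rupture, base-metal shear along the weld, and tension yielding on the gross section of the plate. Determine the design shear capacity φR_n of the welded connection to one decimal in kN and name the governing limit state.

Weld metal: throat = 0.707×10 = 7.07 mm, L = 207 mm. φR_n = 0.75 × 0.6 × 480 × 7.07 × 207 = 316.1 kN.
Base metal shear (6 mm plate): yield φR_n = 1.0×0.6×350×6×207 = 260.8 kN; rupture φR_n = 0.75×0.6×450×6×207 = 251.5 kN; take 251.5 kN (rupture).
Tension yield (gross): A_g = 174×6 = 1044 mm². φR_n = 0.90 × 350 × 1044 = 328.9 kN.
Governing: min(316.1, 251.5, 328.9) = 251.5 kN → base-metal shear.

251.5 kN (base-metal shear governs)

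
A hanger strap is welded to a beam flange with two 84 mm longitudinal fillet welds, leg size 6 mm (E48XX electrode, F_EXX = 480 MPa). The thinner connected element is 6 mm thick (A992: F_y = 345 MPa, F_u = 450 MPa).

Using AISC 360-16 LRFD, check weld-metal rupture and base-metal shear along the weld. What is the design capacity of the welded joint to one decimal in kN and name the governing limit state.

153.9 kN (weld metal governs)

Weld metal: throat = 0.707×6 = 4.242 mm, L = 2×84 = 168 mm. φR_n = 0.75 × 0.6 × 480 × 4.242 × 168 = 153.9 kN.
Base metal shear (6 mm plate): yield φR_n = 1.0×0.6×345×6×168 = 208.7 kN; rupture φR_n = 0.75×0.6×450×6×168 = 204.1 kN; take 204.1 kN (rupture).
Governing: min(153.9, 204.1) = 153.9 kN → weld metal.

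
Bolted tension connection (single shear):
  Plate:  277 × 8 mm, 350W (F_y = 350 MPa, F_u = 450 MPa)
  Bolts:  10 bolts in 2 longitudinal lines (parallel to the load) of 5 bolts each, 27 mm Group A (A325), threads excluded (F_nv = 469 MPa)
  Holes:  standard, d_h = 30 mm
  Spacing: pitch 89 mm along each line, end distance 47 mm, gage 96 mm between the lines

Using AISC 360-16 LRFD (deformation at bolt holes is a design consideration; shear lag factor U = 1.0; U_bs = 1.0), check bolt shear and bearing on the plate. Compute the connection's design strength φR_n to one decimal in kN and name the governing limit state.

1607.0 kN (bearing governs)

Bolt shear: A_b = π(27)²/4 = 572.56 mm². φR_n = 0.75 × 469 × 572.56 × 10 × 1 = 2014.0 kN.
Bearing (8 mm plate, F_u = 450 MPa): end bolts L_c = 47 − 30/2 = 32, R_n = min(1.2×32×8×450, 2.4×27×8×450) = 138.24 kN/bolt; interior L_c = 89 − 30 = 59, R_n = 233.28 kN/bolt. φR_n = 0.75 × (2×138.24 + 8×233.28) = 1607.0 kN.
Governing: min(2014.0, 1607.0) = 1607.0 kN → bearing.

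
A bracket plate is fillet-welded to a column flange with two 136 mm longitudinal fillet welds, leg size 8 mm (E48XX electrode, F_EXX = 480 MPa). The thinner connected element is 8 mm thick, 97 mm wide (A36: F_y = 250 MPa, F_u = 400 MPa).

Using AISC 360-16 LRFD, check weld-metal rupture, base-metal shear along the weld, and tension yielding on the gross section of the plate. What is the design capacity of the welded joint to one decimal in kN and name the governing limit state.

174.6 kN (gross-section yield governs)

Weld metal: throat = 0.707×8 = 5.656 mm, L = 2×136 = 272 mm. φR_n = 0.75 × 0.6 × 480 × 5.656 × 272 = 332.3 kN.
Base metal shear (8 mm plate): yield φR_n = 1.0×0.6×250×8×272 = 326.4 kN; rupture φR_n = 0.75×0.6×400×8×272 = 391.7 kN; take 326.4 kN (yield).
Tension yield (gross): A_g = 97×8 = 776 mm². φR_n = 0.90 × 250 × 776 = 174.6 kN.
Governing: min(332.3, 326.4, 174.6) = 174.6 kN → gross-section yield.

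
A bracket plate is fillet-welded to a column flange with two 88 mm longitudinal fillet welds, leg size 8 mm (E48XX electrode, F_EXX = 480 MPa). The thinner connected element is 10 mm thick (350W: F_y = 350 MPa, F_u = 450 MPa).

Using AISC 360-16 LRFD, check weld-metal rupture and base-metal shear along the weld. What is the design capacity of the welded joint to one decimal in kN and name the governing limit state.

215.0 kN (weld metal governs)

Weld metal: throat = 0.707×8 = 5.656 mm, L = 2×88 = 176 mm. φR_n = 0.75 × 0.6 × 480 × 5.656 × 176 = 215.0 kN.
Base metal shear (10 mm plate): yield φR_n = 1.0×0.6×350×10×176 = 369.6 kN; rupture φR_n = 0.75×0.6×450×10×176 = 356.4 kN; take 356.4 kN (rupture).
Governing: min(215.0, 356.4) = 215.0 kN → weld metal.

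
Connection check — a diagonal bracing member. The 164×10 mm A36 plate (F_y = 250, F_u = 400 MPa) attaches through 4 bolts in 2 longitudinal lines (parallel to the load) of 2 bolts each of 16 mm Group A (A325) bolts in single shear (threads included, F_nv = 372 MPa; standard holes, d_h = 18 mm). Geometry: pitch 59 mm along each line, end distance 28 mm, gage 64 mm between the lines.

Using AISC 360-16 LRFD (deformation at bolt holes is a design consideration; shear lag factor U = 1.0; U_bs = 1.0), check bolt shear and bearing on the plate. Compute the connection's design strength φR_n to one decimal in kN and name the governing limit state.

Bolt shear: A_b = π(16)²/4 = 201.06 mm². φR_n = 0.75 × 372 × 201.06 × 4 × 1 = 224.4 kN.
Bearing (10 mm plate, F_u = 400 MPa): end bolts L_c = 28 − 18/2 = 19, R_n = min(1.2×19×10×400, 2.4×16×10×400) = 91.2 kN/bolt; interior L_c = 59 − 18 = 41, R_n = 153.6 kN/bolt. φR_n = 0.75 × (2×91.2 + 2×153.6) = 367.2 kN.
Governing: min(224.4, 367.2) = 224.4 kN → bolt shear.

224.4 kN (bolt shear governs)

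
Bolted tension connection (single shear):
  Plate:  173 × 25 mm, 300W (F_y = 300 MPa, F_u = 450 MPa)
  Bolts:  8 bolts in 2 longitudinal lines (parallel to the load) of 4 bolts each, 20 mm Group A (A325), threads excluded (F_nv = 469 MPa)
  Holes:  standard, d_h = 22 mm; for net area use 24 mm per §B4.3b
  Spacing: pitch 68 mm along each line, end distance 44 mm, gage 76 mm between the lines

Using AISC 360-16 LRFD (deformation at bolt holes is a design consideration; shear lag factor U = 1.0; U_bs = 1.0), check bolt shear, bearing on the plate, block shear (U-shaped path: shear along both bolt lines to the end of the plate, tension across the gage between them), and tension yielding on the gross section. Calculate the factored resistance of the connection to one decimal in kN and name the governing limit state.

884.0 kN (bolt shear governs)

Bolt shear: A_b = π(20)²/4 = 314.16 mm². φR_n = 0.75 × 469 × 314.16 × 8 × 1 = 884.0 kN.
Bearing (25 mm plate, F_u = 450 MPa): end bolts L_c = 44 − 22/2 = 33, R_n = min(1.2×33×25×450, 2.4×20×25×450) = 445.5 kN/bolt; interior L_c = 68 − 22 = 46, R_n = 540 kN/bolt. φR_n = 0.75 × (2×445.5 + 6×540) = 3098.3 kN.
Block shear: shear path 2×[44+3×68] = 2×248 mm, A_gv = 12400, A_nv = 2×(248 − 3.5×24)×25 = 8200 mm²; tension across gage: (76 − 1×24)×25 = 1300 mm². R_n = min(0.6×450×8200, 0.6×300×12400) + 1.0×450×1300 = min(2214, 2232) + 585 = 2799 kN. φR_n = 0.75 × 2799 = 2099.3 kN.
Tension yield (gross): A_g = 173×25 = 4325 mm². φR_n = 0.90 × 300 × 4325 = 1167.8 kN.
Governing: min(884.0, 3098.3, 2099.3, 1167.8) = 884.0 kN → bolt shear.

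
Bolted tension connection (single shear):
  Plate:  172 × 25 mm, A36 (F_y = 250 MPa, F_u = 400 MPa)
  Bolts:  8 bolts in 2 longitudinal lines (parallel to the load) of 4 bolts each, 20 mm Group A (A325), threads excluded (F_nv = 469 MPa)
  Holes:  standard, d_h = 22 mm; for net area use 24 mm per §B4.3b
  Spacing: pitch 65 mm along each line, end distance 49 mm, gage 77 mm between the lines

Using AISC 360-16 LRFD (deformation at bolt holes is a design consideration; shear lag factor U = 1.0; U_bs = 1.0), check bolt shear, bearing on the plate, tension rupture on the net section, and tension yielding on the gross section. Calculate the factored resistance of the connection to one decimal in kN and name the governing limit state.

884.0 kN (bolt shear governs)

Bolt shear: A_b = π(20)²/4 = 314.16 mm². φR_n = 0.75 × 469 × 314.16 × 8 × 1 = 884.0 kN.
Bearing (25 mm plate, F_u = 400 MPa): end bolts L_c = 49 − 22/2 = 38, R_n = min(1.2×38×25×400, 2.4×20×25×400) = 456 kN/bolt; interior L_c = 65 − 22 = 43, R_n = 480 kN/bolt. φR_n = 0.75 × (2×456 + 6×480) = 2844.0 kN.
Tension rupture (net): A_n = (172 − 2×24)×25 = 3100 mm² (U = 1.0, A_e = A_n). φR_n = 0.75 × 400 × 3100 = 930.0 kN.
Tension yield (gross): A_g = 172×25 = 4300 mm². φR_n = 0.90 × 250 × 4300 = 967.5 kN.
Governing: min(884.0, 2844.0, 930.0, 967.5) = 884.0 kN → bolt shear.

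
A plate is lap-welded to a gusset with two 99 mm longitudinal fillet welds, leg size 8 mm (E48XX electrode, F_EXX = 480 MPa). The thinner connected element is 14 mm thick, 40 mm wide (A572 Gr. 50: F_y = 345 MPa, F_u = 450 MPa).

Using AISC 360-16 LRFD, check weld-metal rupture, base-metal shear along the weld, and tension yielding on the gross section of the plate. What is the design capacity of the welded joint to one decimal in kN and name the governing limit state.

Weld metal: throat = 0.707×8 = 5.656 mm, L = 2×99 = 198 mm. φR_n = 0.75 × 0.6 × 480 × 5.656 × 198 = 241.9 kN.
Base metal shear (14 mm plate): yield φR_n = 1.0×0.6×345×14×198 = 573.8 kN; rupture φR_n = 0.75×0.6×450×14×198 = 561.3 kN; take 561.3 kN (rupture).
Tension yield (gross): A_g = 40×14 = 560 mm². φR_n = 0.90 × 345 × 560 = 173.9 kN.
Governing: min(241.9, 561.3, 173.9) = 173.9 kN → gross-section yield.

173.9 kN (gross-section yield governs)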